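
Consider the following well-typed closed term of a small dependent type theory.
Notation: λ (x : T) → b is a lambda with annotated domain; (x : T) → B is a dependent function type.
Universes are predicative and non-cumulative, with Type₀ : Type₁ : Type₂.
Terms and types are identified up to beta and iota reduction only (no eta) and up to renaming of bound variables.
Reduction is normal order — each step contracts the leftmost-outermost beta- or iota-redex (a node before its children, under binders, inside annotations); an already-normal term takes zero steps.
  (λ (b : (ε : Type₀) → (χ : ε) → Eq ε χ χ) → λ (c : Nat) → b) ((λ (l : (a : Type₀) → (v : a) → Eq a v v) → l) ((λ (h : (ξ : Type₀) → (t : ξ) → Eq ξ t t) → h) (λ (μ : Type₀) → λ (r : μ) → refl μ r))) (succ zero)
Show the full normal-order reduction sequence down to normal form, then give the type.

reduction (normal order):
  (λ (b : (ε : Type₀) → (χ : ε) → Eq ε χ χ) → λ (c : Nat) → b) ((λ (l : (a : Type₀) → (v : a) → Eq a v v) → l) ((λ (h : (ξ : Type₀) → (t : ξ) → Eq ξ t t) → h) (λ (μ : Type₀) → λ (r : μ) → refl μ r))) (succ zero)
  ~> (λ (b : Nat) → (λ (ε : (χ : Type₀) → (c : χ) → Eq χ c c) → ε) ((λ (l : (a : Type₀) → (v : a) → Eq a v v) → l) (λ (h : Type₀) → λ (ξ : h) → refl h ξ))) (succ zero)
  ~> (λ (b : (ε : Type₀) → (χ : ε) → Eq ε χ χ) → b) ((λ (c : (l : Type₀) → (a : l) → Eq l a a) → c) (λ (v : Type₀) → λ (h : v) → refl v h))
  ~> (λ (b : (ε : Type₀) → (χ : ε) → Eq ε χ χ) → b) (λ (c : Type₀) → λ (l : c) → refl c l)
  ~> λ (b : Type₀) → λ (ε : b) → refl b ε
type:
  (b : Type₀) → (ε : b) → Eq b ε ε


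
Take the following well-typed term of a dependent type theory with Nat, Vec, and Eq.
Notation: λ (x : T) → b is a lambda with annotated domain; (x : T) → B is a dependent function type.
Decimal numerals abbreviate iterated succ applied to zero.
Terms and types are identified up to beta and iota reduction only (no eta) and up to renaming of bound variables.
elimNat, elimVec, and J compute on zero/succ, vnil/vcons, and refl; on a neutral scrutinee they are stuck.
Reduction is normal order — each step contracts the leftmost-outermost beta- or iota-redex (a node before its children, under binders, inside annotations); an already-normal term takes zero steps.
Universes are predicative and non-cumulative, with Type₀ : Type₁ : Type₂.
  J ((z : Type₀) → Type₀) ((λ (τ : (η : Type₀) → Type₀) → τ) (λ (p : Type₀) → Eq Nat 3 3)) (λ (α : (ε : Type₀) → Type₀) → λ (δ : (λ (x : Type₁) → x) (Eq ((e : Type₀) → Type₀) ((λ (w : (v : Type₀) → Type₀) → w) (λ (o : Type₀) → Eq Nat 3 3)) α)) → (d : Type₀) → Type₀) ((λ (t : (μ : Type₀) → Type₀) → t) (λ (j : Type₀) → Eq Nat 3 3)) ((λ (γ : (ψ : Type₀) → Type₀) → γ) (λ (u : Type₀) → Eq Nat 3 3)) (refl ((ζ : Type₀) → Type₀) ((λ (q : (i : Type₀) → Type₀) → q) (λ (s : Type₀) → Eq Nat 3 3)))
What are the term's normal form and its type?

normal form:
  λ (z : Type₀) → Eq Nat 3 3
the term's type:
  (z : Type₀) → Type₀
observation: normalization takes exactly 2 steps under the normal-order strategy.


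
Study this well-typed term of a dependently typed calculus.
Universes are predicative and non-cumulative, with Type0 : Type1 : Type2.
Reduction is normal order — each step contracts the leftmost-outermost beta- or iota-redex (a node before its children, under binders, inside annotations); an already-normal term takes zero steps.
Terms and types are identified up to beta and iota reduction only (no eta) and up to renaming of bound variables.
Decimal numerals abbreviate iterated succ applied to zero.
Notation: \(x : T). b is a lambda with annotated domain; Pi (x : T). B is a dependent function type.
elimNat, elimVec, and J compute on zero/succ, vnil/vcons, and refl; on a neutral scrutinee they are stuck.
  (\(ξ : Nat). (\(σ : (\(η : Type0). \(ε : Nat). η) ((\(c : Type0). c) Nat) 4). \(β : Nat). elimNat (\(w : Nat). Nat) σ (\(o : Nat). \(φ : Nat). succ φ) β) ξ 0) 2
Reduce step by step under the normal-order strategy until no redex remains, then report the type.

reduction (normal order):
  (\(ξ : Nat). (\(σ : (\(η : Type0). \(ε : Nat). η) ((\(c : Type0). c) Nat) 4). \(β : Nat). elimNat (\(w : Nat). Nat) σ (\(o : Nat). \(φ : Nat). succ φ) β) ξ 0) 2
  ~> (\(ξ : (\(σ : Type0). \(η : Nat). σ) ((\(ε : Type0). ε) Nat) 4). \(c : Nat). elimNat (\(β : Nat). Nat) ξ (\(w : Nat). \(o : Nat). succ o) c) 2 0
  ~> (\(ξ : Nat). elimNat (\(σ : Nat). Nat) 2 (\(η : Nat). \(ε : Nat). succ ε) ξ) 0
  ~> elimNat (\(ξ : Nat). Nat) 2 (\(σ : Nat). \(η : Nat). succ η) 0
  ~> 2
type:
  Nat


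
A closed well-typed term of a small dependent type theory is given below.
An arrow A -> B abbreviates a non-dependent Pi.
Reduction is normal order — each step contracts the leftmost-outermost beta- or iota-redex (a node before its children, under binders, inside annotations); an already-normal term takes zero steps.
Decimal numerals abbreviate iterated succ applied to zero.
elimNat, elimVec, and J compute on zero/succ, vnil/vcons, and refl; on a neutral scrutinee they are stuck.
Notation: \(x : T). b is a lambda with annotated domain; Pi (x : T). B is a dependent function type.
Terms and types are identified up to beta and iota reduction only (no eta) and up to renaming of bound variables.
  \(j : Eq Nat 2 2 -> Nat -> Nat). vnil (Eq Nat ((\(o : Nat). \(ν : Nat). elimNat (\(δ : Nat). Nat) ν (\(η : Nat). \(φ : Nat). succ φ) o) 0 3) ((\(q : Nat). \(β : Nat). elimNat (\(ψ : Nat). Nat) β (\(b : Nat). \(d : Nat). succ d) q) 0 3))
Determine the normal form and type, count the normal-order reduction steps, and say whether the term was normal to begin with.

reduced normal form:
  \(j : Eq Nat 2 2 -> Nat -> Nat). vnil (Eq Nat 3 3)
inferred type:
  (Eq Nat 2 2 -> Nat -> Nat) -> Vec (Eq Nat 3 3) 0
normal-order step count: 6
term was already normal: no
first redex: a beta-redex


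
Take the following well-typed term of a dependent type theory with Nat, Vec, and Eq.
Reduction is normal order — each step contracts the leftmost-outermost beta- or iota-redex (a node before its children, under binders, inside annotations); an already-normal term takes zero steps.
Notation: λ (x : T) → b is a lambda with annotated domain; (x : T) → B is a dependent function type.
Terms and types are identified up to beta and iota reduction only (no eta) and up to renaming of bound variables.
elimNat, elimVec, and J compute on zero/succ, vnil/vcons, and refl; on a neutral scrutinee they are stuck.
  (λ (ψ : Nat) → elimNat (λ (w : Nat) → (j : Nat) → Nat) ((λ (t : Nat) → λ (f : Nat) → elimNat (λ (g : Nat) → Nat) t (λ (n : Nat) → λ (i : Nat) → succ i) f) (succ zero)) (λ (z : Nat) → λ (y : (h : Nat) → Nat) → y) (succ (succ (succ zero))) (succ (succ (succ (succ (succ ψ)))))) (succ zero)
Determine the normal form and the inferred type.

normal form:
  succ (succ (succ (succ (succ (succ (succ zero))))))
the term's type:
  Nat
observation: the term reaches its normal form after 32 normal-order steps.


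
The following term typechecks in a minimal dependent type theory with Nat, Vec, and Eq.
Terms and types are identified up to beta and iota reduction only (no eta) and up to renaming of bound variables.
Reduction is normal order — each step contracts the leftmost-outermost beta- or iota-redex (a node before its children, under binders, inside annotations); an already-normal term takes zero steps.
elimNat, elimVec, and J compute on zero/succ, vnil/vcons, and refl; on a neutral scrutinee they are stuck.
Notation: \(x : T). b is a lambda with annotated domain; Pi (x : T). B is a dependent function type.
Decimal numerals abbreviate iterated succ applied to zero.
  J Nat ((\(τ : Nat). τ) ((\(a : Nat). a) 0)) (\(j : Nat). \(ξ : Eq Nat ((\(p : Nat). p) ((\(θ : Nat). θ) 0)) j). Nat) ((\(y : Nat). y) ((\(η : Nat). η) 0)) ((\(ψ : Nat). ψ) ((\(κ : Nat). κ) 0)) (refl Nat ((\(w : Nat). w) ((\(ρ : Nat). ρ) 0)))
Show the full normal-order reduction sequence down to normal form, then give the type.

normal-order reduction sequence:
  J Nat ((\(τ : Nat). τ) ((\(a : Nat). a) 0)) (\(j : Nat). \(ξ : Eq Nat ((\(p : Nat). p) ((\(θ : Nat). θ) 0)) j). Nat) ((\(y : Nat). y) ((\(η : Nat). η) 0)) ((\(ψ : Nat). ψ) ((\(κ : Nat). κ) 0)) (refl Nat ((\(w : Nat). w) ((\(ρ : Nat). ρ) 0)))
  ~> (\(τ : Nat). τ) ((\(a : Nat). a) 0)
  ~> (\(τ : Nat). τ) 0
  ~> 0
type:
  Nat


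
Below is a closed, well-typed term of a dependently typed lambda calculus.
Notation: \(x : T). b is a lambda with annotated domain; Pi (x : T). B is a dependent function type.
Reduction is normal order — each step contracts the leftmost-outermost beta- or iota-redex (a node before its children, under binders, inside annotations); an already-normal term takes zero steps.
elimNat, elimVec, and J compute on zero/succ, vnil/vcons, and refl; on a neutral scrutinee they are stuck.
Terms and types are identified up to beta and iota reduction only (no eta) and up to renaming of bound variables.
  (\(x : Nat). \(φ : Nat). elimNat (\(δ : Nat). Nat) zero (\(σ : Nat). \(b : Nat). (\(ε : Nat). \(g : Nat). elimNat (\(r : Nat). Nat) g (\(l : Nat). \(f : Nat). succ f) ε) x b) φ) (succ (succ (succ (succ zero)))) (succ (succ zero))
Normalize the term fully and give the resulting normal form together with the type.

reduced normal form:
  succ (succ (succ (succ (succ (succ (succ (succ zero)))))))
inferred type:
  Nat


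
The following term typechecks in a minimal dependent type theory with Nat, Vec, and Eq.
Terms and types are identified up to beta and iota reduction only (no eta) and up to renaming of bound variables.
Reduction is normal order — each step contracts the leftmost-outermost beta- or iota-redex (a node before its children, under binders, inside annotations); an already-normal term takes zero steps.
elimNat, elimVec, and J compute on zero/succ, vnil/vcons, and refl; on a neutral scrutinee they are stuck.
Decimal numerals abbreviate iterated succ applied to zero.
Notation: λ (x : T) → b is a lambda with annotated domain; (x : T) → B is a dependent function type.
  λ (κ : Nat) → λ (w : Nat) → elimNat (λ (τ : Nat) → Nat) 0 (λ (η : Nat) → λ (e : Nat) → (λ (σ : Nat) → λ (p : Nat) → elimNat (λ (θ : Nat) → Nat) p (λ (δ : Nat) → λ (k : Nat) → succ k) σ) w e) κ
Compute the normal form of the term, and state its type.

resulting normal form:
  λ (κ : Nat) → λ (w : Nat) → elimNat (λ (τ : Nat) → Nat) 0 (λ (η : Nat) → λ (e : Nat) → elimNat (λ (σ : Nat) → Nat) e (λ (p : Nat) → λ (θ : Nat) → succ θ) w) κ
type:
  (κ : Nat) → (w : Nat) → Nat


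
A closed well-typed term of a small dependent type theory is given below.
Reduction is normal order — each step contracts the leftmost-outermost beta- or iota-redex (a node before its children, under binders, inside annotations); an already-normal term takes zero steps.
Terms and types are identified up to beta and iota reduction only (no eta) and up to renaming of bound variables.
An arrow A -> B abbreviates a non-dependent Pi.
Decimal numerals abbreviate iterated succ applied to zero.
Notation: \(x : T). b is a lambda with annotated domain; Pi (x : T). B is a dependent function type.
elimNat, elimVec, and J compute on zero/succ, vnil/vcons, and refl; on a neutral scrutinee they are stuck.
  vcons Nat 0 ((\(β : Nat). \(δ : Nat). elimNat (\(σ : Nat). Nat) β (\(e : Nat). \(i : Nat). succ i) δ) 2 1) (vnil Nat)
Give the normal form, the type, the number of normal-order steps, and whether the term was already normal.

reduced normal form:
  vcons Nat 0 3 (vnil Nat)
type:
  Vec Nat 1
reduction steps (normal order): 6
already normal: no
first contracted redex: a beta-redex


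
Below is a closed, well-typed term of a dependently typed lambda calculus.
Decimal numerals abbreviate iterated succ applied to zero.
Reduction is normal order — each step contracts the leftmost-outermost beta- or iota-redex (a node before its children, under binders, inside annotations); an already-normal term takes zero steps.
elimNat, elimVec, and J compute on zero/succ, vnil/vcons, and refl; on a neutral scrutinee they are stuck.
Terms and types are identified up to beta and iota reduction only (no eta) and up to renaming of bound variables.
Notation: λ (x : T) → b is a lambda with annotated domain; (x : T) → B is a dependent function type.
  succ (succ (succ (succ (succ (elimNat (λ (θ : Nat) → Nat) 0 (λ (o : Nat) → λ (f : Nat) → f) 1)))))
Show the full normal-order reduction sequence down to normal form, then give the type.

reduction (normal order):
  succ (succ (succ (succ (succ (elimNat (λ (θ : Nat) → Nat) 0 (λ (o : Nat) → λ (f : Nat) → f) 1)))))
  ~> succ (succ (succ (succ (succ ((λ (θ : Nat) → λ (o : Nat) → o) 0 (elimNat (λ (f : Nat) → Nat) 0 (λ (p : Nat) → λ (e : Nat) → e) 0))))))
  ~> succ (succ (succ (succ (succ ((λ (θ : Nat) → θ) (elimNat (λ (o : Nat) → Nat) 0 (λ (f : Nat) → λ (p : Nat) → p) 0))))))
  ~> succ (succ (succ (succ (succ (elimNat (λ (θ : Nat) → Nat) 0 (λ (o : Nat) → λ (f : Nat) → f) 0)))))
  ~> 5
the term's type:
  Nat


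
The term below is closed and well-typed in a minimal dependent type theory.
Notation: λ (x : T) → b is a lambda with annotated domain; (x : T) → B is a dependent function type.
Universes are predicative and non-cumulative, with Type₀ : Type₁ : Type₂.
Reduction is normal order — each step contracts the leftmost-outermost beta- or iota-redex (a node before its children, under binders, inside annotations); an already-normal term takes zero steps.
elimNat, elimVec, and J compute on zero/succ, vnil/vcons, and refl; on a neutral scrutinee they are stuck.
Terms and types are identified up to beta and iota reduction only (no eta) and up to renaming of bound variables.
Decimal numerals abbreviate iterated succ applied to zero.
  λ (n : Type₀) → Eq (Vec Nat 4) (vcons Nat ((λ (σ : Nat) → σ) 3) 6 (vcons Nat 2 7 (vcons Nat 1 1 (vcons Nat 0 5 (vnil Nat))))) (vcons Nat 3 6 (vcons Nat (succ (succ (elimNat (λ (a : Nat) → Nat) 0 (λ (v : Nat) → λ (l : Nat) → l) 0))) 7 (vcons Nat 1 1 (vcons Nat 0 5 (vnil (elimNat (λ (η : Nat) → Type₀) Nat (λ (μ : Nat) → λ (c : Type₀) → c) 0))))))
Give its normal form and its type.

resulting normal form:
  λ (n : Type₀) → Eq (Vec Nat 4) (vcons Nat 3 6 (vcons Nat 2 7 (vcons Nat 1 1 (vcons Nat 0 5 (vnil Nat))))) (vcons Nat 3 6 (vcons Nat 2 7 (vcons Nat 1 1 (vcons Nat 0 5 (vnil Nat)))))
the term's type:
  (n : Type₀) → Type₀


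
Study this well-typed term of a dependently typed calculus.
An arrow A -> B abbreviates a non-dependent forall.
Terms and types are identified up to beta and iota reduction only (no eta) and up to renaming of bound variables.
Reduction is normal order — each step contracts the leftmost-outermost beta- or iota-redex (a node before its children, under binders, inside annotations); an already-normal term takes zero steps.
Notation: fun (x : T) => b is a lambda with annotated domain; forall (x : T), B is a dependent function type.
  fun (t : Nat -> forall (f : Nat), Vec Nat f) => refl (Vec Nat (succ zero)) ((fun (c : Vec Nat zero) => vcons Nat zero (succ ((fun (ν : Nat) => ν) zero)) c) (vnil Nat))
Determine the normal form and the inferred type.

normal form:
  fun (t : Nat -> forall (f : Nat), Vec Nat f) => refl (Vec Nat (succ zero)) (vcons Nat zero (succ zero) (vnil Nat))
inferred type:
  (Nat -> forall (t : Nat), Vec Nat t) -> Eq (Vec Nat (succ zero)) (vcons Nat zero (succ zero) (vnil Nat)) (vcons Nat zero (succ zero) (vnil Nat))


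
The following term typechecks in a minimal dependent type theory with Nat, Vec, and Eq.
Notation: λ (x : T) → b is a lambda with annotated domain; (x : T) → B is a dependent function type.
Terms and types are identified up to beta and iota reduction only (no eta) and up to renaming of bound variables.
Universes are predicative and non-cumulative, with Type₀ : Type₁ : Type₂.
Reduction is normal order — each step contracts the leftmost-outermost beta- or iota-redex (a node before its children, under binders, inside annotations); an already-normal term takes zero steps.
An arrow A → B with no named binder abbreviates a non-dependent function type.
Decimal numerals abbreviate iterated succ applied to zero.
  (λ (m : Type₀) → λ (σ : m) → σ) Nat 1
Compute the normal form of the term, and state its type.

normal form:
  1
the term's type:
  Nat
observation: the term reaches its normal form after 2 normal-order steps.


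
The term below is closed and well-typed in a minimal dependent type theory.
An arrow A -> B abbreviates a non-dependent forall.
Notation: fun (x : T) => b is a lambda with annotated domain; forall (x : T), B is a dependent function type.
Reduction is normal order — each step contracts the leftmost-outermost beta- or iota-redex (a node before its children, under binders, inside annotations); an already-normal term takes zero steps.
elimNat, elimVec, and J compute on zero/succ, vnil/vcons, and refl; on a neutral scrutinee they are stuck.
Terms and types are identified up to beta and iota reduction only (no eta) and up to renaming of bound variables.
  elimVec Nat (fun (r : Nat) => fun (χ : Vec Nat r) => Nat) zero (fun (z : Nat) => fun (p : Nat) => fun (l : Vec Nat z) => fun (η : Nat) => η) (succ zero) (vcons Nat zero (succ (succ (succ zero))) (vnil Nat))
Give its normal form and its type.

normal form:
  zero
the term's type:
  Nat
observation: the leftmost-outermost redex is an elimVec iota-redex, and normalization takes 6 steps.


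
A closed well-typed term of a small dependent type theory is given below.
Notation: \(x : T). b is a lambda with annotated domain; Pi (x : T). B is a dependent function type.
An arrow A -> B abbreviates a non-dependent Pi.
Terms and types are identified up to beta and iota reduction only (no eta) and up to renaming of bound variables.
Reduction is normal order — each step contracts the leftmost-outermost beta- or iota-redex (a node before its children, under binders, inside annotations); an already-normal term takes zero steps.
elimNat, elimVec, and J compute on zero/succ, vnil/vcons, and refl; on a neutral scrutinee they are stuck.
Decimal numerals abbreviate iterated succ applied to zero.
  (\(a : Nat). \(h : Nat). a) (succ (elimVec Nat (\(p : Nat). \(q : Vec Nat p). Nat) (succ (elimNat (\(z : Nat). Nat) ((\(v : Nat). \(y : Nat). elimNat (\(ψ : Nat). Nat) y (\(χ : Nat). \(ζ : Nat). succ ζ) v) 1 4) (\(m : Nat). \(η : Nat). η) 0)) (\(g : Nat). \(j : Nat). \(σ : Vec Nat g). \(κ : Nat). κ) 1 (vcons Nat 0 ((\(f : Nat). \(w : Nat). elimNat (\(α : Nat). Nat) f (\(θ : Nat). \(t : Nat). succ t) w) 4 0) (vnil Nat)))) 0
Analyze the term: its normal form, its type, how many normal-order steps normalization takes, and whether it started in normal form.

reduced normal form:
  7
the term's type:
  Nat
normal-order step count: 15
already normal: no
first redex: a beta-redex


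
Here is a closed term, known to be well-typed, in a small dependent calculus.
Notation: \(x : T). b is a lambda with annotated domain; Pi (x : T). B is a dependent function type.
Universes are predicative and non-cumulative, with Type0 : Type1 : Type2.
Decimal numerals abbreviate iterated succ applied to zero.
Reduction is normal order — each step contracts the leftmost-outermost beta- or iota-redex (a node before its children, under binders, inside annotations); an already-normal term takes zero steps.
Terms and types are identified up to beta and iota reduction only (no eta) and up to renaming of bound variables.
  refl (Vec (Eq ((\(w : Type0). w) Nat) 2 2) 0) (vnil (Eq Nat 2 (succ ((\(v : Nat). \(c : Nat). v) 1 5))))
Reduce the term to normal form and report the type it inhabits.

reduced normal form:
  refl (Vec (Eq Nat 2 2) 0) (vnil (Eq Nat 2 2))
type:
  Eq (Vec (Eq Nat 2 2) 0) (vnil (Eq Nat 2 2)) (vnil (Eq Nat 2 2))
observation: the first redex contracted is a beta-redex; the normal form is reached in 3 normal-order steps.


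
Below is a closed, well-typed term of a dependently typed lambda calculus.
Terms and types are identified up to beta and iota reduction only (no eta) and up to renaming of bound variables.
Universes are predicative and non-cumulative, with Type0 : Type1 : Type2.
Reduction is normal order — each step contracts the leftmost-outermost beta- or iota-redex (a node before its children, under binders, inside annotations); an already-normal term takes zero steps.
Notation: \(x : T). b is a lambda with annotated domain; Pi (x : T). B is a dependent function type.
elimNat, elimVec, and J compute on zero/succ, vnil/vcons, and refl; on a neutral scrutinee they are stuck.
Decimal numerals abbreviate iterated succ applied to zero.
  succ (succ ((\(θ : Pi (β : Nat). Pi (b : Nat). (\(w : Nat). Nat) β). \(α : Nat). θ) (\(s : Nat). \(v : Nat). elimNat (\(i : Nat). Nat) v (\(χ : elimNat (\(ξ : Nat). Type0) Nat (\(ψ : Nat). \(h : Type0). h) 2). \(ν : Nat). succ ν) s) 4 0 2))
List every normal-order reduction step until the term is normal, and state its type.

normal-order reduction sequence:
  succ (succ ((\(θ : Pi (β : Nat). Pi (b : Nat). (\(w : Nat). Nat) β). \(α : Nat). θ) (\(s : Nat). \(v : Nat). elimNat (\(i : Nat). Nat) v (\(χ : elimNat (\(ξ : Nat). Type0) Nat (\(ψ : Nat). \(h : Type0). h) 2). \(ν : Nat). succ ν) s) 4 0 2))
  ~> succ (succ ((\(θ : Nat). \(β : Nat). \(b : Nat). elimNat (\(w : Nat). Nat) b (\(α : elimNat (\(s : Nat). Type0) Nat (\(v : Nat). \(i : Type0). i) 2). \(χ : Nat). succ χ) β) 4 0 2))
  ~> succ (succ ((\(θ : Nat). \(β : Nat). elimNat (\(b : Nat). Nat) β (\(w : elimNat (\(α : Nat). Type0) Nat (\(s : Nat). \(v : Type0). v) 2). \(i : Nat). succ i) θ) 0 2))
  ~> succ (succ ((\(θ : Nat). elimNat (\(β : Nat). Nat) θ (\(b : elimNat (\(w : Nat). Type0) Nat (\(α : Nat). \(s : Type0). s) 2). \(v : Nat). succ v) 0) 2))
  ~> succ (succ (elimNat (\(θ : Nat). Nat) 2 (\(β : elimNat (\(b : Nat). Type0) Nat (\(w : Nat). \(α : Type0). α) 2). \(s : Nat). succ s) 0))
  ~> 4
the term's type:
  Nat


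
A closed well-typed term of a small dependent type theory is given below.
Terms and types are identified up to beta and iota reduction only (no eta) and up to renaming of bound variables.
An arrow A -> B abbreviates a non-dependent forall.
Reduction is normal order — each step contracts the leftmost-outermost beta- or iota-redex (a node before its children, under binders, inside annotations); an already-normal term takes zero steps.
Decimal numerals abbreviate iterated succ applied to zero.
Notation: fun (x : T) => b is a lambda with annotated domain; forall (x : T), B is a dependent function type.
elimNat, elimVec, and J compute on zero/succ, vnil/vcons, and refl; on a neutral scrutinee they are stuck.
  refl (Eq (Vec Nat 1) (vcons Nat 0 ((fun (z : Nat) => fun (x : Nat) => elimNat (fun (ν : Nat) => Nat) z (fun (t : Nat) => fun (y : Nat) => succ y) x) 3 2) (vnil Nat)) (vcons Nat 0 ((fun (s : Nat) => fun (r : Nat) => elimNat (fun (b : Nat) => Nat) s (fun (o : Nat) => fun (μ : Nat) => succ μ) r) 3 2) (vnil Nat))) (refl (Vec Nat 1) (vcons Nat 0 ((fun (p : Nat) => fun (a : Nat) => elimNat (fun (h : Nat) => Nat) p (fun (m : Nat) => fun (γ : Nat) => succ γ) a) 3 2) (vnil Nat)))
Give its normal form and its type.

reduced normal form:
  refl (Eq (Vec Nat 1) (vcons Nat 0 5 (vnil Nat)) (vcons Nat 0 5 (vnil Nat))) (refl (Vec Nat 1) (vcons Nat 0 5 (vnil Nat)))
type:
  Eq (Eq (Vec Nat 1) (vcons Nat 0 5 (vnil Nat)) (vcons Nat 0 5 (vnil Nat))) (refl (Vec Nat 1) (vcons Nat 0 5 (vnil Nat))) (refl (Vec Nat 1) (vcons Nat 0 5 (vnil Nat)))


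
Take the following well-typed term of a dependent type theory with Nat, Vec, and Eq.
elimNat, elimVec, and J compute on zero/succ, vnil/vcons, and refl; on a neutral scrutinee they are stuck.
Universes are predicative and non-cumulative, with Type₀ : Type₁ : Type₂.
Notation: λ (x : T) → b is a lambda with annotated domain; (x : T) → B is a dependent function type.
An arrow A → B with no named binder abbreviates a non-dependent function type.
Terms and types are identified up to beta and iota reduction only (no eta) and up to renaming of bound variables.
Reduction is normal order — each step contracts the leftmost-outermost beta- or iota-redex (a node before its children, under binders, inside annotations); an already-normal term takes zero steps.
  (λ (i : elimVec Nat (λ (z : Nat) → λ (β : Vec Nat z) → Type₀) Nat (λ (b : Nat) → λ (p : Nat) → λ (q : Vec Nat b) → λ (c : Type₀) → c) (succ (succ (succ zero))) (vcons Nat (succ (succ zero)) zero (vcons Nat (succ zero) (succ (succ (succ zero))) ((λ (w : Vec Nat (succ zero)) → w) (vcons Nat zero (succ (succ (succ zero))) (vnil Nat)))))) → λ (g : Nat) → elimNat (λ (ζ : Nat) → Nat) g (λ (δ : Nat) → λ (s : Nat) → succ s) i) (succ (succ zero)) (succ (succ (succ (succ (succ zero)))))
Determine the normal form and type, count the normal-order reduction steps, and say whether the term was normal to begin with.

normal form:
  succ (succ (succ (succ (succ (succ (succ zero))))))
inferred type:
  Nat
normal-order step count: 9
started in normal form: no
first redex: a beta-redex


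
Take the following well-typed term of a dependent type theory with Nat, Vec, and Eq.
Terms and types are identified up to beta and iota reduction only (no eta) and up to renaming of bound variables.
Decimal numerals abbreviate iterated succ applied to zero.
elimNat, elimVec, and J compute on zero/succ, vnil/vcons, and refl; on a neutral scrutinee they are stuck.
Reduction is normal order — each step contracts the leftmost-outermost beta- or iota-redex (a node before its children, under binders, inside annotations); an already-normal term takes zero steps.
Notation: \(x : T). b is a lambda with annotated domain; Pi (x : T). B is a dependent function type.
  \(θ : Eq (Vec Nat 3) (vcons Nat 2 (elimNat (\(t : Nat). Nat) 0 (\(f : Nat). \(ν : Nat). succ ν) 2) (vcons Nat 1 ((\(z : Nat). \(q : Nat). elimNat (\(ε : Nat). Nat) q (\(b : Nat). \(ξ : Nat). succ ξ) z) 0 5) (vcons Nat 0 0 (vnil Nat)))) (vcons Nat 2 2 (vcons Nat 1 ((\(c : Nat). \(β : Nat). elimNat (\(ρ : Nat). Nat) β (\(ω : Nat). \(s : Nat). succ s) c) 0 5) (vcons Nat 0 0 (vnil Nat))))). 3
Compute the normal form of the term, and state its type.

normal form:
  \(θ : Eq (Vec Nat 3) (vcons Nat 2 2 (vcons Nat 1 5 (vcons Nat 0 0 (vnil Nat)))) (vcons Nat 2 2 (vcons Nat 1 5 (vcons Nat 0 0 (vnil Nat))))). 3
type:
  Pi (θ : Eq (Vec Nat 3) (vcons Nat 2 2 (vcons Nat 1 5 (vcons Nat 0 0 (vnil Nat)))) (vcons Nat 2 2 (vcons Nat 1 5 (vcons Nat 0 0 (vnil Nat))))). Nat


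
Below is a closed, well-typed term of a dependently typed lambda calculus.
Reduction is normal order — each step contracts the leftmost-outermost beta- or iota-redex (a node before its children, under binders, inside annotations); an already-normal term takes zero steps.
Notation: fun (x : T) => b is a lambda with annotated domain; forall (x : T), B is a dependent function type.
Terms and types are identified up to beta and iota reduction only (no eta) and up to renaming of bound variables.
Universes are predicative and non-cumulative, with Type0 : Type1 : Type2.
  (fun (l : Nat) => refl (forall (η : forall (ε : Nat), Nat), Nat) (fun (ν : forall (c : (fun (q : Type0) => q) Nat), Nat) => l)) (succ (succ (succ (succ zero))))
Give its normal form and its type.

reduced normal form:
  refl (forall (l : forall (η : Nat), Nat), Nat) (fun (ε : forall (ν : Nat), Nat) => succ (succ (succ (succ zero))))
the term's type:
  Eq (forall (l : forall (η : Nat), Nat), Nat) (fun (ε : forall (ν : Nat), Nat) => succ (succ (succ (succ zero)))) (fun (c : forall (q : Nat), Nat) => succ (succ (succ (succ zero))))
observation: the term reaches its normal form after 2 normal-order steps.


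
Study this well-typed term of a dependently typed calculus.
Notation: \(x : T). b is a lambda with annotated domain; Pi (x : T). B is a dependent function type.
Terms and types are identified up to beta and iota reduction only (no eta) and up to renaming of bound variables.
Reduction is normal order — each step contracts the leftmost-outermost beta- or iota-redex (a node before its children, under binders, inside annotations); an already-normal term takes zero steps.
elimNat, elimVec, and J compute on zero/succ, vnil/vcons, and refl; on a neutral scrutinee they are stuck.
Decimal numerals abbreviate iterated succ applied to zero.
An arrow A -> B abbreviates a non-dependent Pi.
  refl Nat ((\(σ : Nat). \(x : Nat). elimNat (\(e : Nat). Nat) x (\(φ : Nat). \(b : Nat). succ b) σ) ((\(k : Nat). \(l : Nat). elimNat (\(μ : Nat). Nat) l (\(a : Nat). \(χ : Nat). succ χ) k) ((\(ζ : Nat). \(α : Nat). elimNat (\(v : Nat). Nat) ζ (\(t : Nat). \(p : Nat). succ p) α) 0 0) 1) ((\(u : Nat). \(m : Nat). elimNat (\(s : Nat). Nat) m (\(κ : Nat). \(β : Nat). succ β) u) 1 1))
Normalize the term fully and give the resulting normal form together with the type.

resulting normal form:
  refl Nat 3
type:
  Eq Nat 3 3
observation: the leftmost-outermost redex is a beta-redex, and normalization takes 18 steps.


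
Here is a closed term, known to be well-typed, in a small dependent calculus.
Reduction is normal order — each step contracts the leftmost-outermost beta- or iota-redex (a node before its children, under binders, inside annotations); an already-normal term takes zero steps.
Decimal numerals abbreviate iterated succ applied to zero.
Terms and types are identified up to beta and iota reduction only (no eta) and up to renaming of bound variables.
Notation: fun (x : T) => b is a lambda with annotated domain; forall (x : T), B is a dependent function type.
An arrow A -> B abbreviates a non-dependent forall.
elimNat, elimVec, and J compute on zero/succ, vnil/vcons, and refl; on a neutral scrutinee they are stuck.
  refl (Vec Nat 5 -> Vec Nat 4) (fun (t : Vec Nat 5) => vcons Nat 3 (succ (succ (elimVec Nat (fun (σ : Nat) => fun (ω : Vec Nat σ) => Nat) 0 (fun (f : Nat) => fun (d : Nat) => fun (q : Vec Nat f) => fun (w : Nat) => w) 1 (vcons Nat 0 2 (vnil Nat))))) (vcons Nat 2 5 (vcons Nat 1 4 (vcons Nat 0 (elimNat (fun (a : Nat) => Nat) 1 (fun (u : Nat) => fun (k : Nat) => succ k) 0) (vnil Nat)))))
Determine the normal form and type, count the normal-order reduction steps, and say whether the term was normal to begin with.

normal form:
  refl (Vec Nat 5 -> Vec Nat 4) (fun (t : Vec Nat 5) => vcons Nat 3 2 (vcons Nat 2 5 (vcons Nat 1 4 (vcons Nat 0 1 (vnil Nat)))))
the term's type:
  Eq (Vec Nat 5 -> Vec Nat 4) (fun (t : Vec Nat 5) => vcons Nat 3 2 (vcons Nat 2 5 (vcons Nat 1 4 (vcons Nat 0 1 (vnil Nat))))) (fun (σ : Vec Nat 5) => vcons Nat 3 2 (vcons Nat 2 5 (vcons Nat 1 4 (vcons Nat 0 1 (vnil Nat)))))
normal-order step count: 7
term was already normal: no
first contracted redex: an elimVec iota-redex


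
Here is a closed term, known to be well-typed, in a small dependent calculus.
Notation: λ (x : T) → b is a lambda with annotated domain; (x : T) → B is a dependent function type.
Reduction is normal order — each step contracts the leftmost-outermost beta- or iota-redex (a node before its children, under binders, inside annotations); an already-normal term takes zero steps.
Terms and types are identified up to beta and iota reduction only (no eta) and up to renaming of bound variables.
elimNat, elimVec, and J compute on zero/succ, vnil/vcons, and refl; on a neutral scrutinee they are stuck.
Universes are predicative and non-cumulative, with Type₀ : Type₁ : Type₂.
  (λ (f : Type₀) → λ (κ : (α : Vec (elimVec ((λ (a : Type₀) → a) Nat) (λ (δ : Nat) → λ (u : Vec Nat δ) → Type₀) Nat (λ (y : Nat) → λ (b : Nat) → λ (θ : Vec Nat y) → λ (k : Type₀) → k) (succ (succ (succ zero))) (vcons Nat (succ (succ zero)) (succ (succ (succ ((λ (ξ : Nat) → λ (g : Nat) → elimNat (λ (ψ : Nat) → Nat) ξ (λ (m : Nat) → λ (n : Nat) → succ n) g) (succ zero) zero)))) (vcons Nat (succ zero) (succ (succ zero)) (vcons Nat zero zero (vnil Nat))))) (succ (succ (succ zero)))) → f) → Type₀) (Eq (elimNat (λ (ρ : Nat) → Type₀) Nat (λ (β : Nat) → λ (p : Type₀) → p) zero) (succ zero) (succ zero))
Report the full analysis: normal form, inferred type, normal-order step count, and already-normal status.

reduced normal form:
  λ (f : (κ : Vec Nat (succ (succ (succ zero)))) → Eq Nat (succ zero) (succ zero)) → Type₀
type:
  (f : (κ : Vec Nat (succ (succ (succ zero)))) → Eq Nat (succ zero) (succ zero)) → Type₁
steps to reach normal form (normal order): 18
term was already normal: no
first contracted redex: a beta-redex


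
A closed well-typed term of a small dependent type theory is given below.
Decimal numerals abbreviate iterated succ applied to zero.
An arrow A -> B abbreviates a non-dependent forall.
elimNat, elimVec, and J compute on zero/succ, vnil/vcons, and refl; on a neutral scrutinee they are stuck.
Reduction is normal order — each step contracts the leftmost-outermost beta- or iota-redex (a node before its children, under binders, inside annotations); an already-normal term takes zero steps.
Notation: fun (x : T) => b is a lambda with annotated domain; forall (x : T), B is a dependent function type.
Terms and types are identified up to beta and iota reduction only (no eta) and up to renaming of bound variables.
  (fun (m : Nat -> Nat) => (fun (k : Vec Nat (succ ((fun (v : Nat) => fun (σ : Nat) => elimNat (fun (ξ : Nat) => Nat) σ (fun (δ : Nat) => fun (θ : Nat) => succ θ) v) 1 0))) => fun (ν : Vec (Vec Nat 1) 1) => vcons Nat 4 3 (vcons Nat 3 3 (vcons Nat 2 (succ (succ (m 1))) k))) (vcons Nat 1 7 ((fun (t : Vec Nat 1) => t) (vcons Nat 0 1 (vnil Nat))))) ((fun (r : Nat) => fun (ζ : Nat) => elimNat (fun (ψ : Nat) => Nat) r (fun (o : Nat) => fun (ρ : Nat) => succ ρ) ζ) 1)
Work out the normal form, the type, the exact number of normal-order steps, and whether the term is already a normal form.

resulting normal form:
  fun (m : Vec (Vec Nat 1) 1) => vcons Nat 4 3 (vcons Nat 3 3 (vcons Nat 2 4 (vcons Nat 1 7 (vcons Nat 0 1 (vnil Nat)))))
the term's type:
  Vec (Vec Nat 1) 1 -> Vec Nat 5
steps to reach normal form (normal order): 9
started in normal form: no
first redex: a beta-redex


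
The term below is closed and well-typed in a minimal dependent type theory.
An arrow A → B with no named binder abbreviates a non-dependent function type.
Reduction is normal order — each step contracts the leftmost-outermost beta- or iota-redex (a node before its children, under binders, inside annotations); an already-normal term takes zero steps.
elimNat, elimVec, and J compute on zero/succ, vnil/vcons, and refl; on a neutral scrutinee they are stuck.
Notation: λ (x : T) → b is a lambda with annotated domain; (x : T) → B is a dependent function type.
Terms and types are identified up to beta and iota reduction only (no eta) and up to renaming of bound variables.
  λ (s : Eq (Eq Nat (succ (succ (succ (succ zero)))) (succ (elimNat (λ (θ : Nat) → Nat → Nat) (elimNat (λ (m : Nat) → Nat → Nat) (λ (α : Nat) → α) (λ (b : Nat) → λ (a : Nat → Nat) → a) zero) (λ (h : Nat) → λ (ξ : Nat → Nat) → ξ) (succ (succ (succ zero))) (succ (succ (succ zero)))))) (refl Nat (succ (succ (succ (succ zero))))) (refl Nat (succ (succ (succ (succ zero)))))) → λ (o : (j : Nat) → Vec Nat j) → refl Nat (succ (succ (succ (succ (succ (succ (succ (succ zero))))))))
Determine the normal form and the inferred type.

resulting normal form:
  λ (s : Eq (Eq Nat (succ (succ (succ (succ zero)))) (succ (succ (succ (succ zero))))) (refl Nat (succ (succ (succ (succ zero))))) (refl Nat (succ (succ (succ (succ zero)))))) → λ (θ : (m : Nat) → Vec Nat m) → refl Nat (succ (succ (succ (succ (succ (succ (succ (succ zero))))))))
inferred type:
  Eq (Eq Nat (succ (succ (succ (succ zero)))) (succ (succ (succ (succ zero))))) (refl Nat (succ (succ (succ (succ zero))))) (refl Nat (succ (succ (succ (succ zero))))) → ((s : Nat) → Vec Nat s) → Eq Nat (succ (succ (succ (succ (succ (succ (succ (succ zero)))))))) (succ (succ (succ (succ (succ (succ (succ (succ zero))))))))


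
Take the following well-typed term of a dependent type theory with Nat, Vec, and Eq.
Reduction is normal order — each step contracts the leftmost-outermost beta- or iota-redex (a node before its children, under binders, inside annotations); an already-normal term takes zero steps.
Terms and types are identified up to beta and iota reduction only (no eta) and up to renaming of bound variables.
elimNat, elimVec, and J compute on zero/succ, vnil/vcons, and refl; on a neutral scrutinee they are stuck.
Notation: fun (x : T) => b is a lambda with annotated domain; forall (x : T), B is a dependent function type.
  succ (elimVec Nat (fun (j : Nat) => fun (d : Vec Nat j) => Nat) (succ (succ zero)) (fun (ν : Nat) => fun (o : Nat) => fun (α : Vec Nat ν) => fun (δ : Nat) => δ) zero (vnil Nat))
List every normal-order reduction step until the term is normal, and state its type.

normal-order reduction:
  succ (elimVec Nat (fun (j : Nat) => fun (d : Vec Nat j) => Nat) (succ (succ zero)) (fun (ν : Nat) => fun (o : Nat) => fun (α : Vec Nat ν) => fun (δ : Nat) => δ) zero (vnil Nat))
  ~> succ (succ (succ zero))
the term's type:
  Nat


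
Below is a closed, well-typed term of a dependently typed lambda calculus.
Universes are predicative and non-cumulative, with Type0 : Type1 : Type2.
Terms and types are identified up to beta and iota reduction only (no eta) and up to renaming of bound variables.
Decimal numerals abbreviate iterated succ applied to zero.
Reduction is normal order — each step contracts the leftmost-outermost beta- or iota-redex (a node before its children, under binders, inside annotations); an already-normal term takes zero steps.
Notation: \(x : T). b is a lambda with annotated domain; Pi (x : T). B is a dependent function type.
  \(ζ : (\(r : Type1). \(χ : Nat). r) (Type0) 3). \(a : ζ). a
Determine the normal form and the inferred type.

reduced normal form:
  \(ζ : Type0). \(r : ζ). r
type:
  Pi (ζ : Type0). Pi (r : ζ). ζ
observation: the term reaches its normal form after 2 normal-order steps.


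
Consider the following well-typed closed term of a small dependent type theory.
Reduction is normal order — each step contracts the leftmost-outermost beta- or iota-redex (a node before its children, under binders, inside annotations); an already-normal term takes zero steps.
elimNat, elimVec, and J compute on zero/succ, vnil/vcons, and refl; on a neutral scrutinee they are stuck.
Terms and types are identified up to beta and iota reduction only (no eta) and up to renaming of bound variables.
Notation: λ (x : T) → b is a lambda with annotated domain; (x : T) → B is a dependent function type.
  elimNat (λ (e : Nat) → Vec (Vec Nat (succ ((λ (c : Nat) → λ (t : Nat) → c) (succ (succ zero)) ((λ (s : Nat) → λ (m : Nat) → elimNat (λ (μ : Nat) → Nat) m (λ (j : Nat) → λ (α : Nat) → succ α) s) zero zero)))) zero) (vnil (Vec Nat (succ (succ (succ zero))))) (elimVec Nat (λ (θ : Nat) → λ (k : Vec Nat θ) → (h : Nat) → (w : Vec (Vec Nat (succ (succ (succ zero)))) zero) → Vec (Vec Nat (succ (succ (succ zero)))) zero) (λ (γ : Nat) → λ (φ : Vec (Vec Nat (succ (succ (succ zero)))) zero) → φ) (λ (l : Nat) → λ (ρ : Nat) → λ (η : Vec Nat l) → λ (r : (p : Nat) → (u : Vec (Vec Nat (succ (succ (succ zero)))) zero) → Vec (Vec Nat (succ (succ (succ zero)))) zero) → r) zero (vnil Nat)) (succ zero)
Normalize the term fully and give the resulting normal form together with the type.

normal form:
  vnil (Vec Nat (succ (succ (succ zero))))
type:
  Vec (Vec Nat (succ (succ (succ zero)))) zero
observation: normalization takes exactly 5 steps under the normal-order strategy.


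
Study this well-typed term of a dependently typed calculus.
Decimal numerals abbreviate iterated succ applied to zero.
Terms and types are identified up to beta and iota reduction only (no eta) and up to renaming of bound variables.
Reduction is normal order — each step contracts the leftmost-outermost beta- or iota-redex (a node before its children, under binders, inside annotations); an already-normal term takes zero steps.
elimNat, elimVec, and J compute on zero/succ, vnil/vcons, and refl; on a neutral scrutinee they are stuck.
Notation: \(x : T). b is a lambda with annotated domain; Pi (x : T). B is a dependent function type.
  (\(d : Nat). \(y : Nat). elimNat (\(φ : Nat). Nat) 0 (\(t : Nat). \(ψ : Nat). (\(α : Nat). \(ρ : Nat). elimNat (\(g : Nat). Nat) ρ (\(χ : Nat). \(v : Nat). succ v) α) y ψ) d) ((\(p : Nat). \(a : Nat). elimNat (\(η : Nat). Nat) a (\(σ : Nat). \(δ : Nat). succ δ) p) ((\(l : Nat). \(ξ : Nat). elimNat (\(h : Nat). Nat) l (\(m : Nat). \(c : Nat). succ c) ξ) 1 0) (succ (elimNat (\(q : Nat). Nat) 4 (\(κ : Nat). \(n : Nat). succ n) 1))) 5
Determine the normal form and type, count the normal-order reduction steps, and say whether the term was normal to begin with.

reduced normal form:
  35
type:
  Nat
normal-order step count: 55
already normal: no
first contracted redex: a beta-redex
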